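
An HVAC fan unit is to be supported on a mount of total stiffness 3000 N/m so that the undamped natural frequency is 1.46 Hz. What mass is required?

ω_n = 2πf_n = 2π × 1.46 = 9.173 rad/s.
m = k/ω_n² = 3000/9.173² = 3000/84.15 = 35.65 kg.

35.6 kg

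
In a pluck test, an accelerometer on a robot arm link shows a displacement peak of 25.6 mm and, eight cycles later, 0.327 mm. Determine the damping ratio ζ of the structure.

0.0864

Logarithmic decrement δ = (1/n)·ln(x₀/x_n) = (1/8)·ln(25.6/0.327) = (1/8)·ln(78.29) = 0.5450.
ζ = δ/√(4π² + δ²) = 0.5450/√(39.48 + 0.297) = 0.5450/6.307 = 0.08642.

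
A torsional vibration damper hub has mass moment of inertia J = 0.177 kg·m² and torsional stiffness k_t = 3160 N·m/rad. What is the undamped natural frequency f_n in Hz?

21.3 Hz

ω_n = √(k_t/J) = √(3160/0.177) = √17850 = 133.6 rad/s.
f_n = ω_n/(2π) = 133.6/6.283 = 21.27 Hz.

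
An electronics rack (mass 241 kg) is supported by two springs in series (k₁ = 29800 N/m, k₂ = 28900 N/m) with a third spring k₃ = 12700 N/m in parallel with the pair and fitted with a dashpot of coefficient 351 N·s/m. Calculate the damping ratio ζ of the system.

Series pair: k_s = k₁k₂/(k₁+k₂) = (29800)(28900)/(29800 + 28900) = 14670 N/m. In parallel with k₃: k_eq = 14670 + 12700 = 27370 N/m.
ω_n = √(k_eq/m) = √(27370/241) = 10.66 rad/s.
Critical damping c_c = 2√(k_eq·m) = 2√(27370 × 241) = 5137 N·s/m, so ζ = c/c_c = 351/5137 = 0.06833.

0.0683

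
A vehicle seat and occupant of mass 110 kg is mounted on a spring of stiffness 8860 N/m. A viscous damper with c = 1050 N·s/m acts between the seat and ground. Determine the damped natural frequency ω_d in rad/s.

7.60 rad/s

ω_n = √(k/m) = √(8860/110) = 8.975 rad/s.
Critical damping c_c = 2√(k·m) = 2√(8860 × 110) = 1974 N·s/m, so ζ = c/c_c = 1050/1974 = 0.5318.
ω_d = ω_n√(1 − ζ²) = 8.975 × √(1 − 0.283) = 7.600 rad/s.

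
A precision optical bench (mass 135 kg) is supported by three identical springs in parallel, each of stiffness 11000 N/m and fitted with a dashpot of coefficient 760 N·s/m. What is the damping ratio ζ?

Parallel springs add: k_eq = 3 × 11000 = 33000 N/m.
ω_n = √(k_eq/m) = √(33000/135) = 15.63 rad/s.
Critical damping c_c = 2√(k_eq·m) = 2√(33000 × 135) = 4221 N·s/m, so ζ = c/c_c = 760/4221 = 0.1800.

0.180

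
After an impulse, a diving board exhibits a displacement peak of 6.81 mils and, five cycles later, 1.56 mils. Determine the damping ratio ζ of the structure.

0.0469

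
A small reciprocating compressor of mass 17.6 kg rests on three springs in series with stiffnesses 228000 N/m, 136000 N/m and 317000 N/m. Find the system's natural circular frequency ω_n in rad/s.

Series springs: 1/k_eq = 1/228000 + 1/136000 + 1/317000 = 1.489×10^-5, so k_eq = 67140 N/m.
ω_n = √(k_eq/m) = √(67140/17.6) = √3815 = 61.77 rad/s.

61.8 rad/s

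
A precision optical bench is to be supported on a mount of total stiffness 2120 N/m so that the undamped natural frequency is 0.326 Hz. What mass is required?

505 kg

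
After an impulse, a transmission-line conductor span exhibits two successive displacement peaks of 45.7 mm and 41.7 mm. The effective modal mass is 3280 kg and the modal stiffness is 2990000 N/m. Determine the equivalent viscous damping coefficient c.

2890 N·s/m

Logarithmic decrement δ = (1/n)·ln(x₀/x_n) = (1/1)·ln(45.7/41.7) = (1/1)·ln(1.096) = 0.09160.
ζ = δ/√(4π² + δ²) = 0.09160/√(39.48 + 0.00839) = 0.09160/6.284 = 0.01458.
c = ζ · 2√(km) = 0.01458 × 2√(2990000 × 3280) = 0.01458 × 198100 = 2887 N·s/m.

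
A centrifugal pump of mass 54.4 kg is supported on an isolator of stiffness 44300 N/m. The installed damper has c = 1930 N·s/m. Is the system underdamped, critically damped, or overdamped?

underdamped

c_c = 2√(k·m) = 3105 N·s/m; ζ = c/c_c = 1930/3105 = 0.622.
Since ζ < 1 the system is underdamped.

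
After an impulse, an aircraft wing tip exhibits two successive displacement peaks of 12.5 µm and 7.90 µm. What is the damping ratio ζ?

0.0728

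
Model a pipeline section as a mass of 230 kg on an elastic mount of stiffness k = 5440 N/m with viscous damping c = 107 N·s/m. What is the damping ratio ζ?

0.0478

ω_n = √(k/m) = √(5440/230) = 4.863 rad/s.
Critical damping c_c = 2√(k·m) = 2√(5440 × 230) = 2237 N·s/m, so ζ = c/c_c = 107/2237 = 0.04783.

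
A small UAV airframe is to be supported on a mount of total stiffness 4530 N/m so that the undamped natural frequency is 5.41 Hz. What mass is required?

3.92 kg

ω_n = 2πf_n = 2π × 5.41 = 33.99 rad/s.
m = k/ω_n² = 4530/33.99² = 4530/1155 = 3.921 kg.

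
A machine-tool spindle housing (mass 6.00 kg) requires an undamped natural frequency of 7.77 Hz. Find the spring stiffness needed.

14300 N/m

ω_n = 2πf_n = 2π × 7.77 = 48.82 rad/s.
k = m·ω_n² = 6.00 × 48.82² = 6.00 × 2383 = 14300 N/m.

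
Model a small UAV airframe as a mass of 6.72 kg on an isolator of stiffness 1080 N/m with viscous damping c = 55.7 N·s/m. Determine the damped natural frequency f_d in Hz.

ω_n = √(k/m) = √(1080/6.72) = 12.68 rad/s.
Critical damping c_c = 2√(k·m) = 2√(1080 × 6.72) = 170.4 N·s/m, so ζ = c/c_c = 55.7/170.4 = 0.3269.
ω_d = ω_n√(1 − ζ²) = 12.68 × √(1 − 0.107) = 11.98 rad/s.
f_d = ω_d/(2π) = 1.907 Hz.

1.91 Hz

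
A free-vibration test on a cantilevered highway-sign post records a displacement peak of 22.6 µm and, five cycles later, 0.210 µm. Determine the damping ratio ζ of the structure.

Logarithmic decrement δ = (1/n)·ln(x₀/x_n) = (1/5)·ln(22.6/0.210) = (1/5)·ln(107.6) = 0.9357.
ζ = δ/√(4π² + δ²) = 0.9357/√(39.48 + 0.876) = 0.9357/6.352 = 0.1473.

0.147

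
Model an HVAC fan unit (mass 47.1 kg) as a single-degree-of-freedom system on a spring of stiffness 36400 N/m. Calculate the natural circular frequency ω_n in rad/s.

ω_n = √(k/m) = √(36400/47.1) = √772.8 = 27.80 rad/s.

27.8 rad/s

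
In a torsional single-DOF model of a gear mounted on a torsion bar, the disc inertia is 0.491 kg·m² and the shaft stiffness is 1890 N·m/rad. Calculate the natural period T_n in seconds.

0.101 s

ω_n = √(k_t/J) = √(1890/0.491) = √3849 = 62.04 rad/s.
T_n = 2π/ω_n = 6.283/62.04 = 0.1013 s.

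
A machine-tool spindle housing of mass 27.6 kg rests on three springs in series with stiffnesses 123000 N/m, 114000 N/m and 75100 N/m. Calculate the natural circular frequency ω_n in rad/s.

Series springs: 1/k_eq = 1/123000 + 1/114000 + 1/75100 = 3.022×10^-5, so k_eq = 33090 N/m.
ω_n = √(k_eq/m) = √(33090/27.6) = √1199 = 34.63 rad/s.

34.6 rad/s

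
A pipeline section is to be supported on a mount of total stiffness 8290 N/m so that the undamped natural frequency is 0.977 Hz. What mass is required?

220 kg

ω_n = 2πf_n = 2π × 0.977 = 6.139 rad/s.
m = k/ω_n² = 8290/6.139² = 8290/37.68 = 220.0 kg.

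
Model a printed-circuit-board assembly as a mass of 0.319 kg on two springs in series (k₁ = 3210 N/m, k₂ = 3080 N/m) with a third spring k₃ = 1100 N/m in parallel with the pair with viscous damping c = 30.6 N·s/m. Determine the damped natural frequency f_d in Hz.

12.4 Hz

Series pair: k_s = k₁k₂/(k₁+k₂) = (3210)(3080)/(3210 + 3080) = 1572 N/m. In parallel with k₃: k_eq = 1572 + 1100 = 2672 N/m.
ω_n = √(k_eq/m) = √(2672/0.319) = 91.52 rad/s.
Critical damping c_c = 2√(k_eq·m) = 2√(2672 × 0.319) = 58.39 N·s/m, so ζ = c/c_c = 30.6/58.39 = 0.5241.
ω_d = ω_n√(1 − ζ²) = 91.52 × √(1 − 0.275) = 77.94 rad/s.
f_d = ω_d/(2π) = 12.41 Hz.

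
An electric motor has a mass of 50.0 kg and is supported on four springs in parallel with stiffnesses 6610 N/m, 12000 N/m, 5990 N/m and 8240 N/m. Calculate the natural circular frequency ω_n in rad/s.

Parallel springs add: k_eq = 6610 + 12000 + 5990 + 8240 = 32840 N/m.
ω_n = √(k_eq/m) = √(32840/50.0) = √656.8 = 25.63 rad/s.

25.6 rad/s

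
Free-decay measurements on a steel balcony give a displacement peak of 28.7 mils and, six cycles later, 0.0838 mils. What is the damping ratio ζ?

Logarithmic decrement δ = (1/n)·ln(x₀/x_n) = (1/6)·ln(28.7/0.0838) = (1/6)·ln(342.5) = 0.9727.
ζ = δ/√(4π² + δ²) = 0.9727/√(39.48 + 0.946) = 0.9727/6.358 = 0.1530.

0.153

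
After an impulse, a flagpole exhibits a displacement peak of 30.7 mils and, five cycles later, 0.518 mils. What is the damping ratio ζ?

Logarithmic decrement δ = (1/n)·ln(x₀/x_n) = (1/5)·ln(30.7/0.518) = (1/5)·ln(59.27) = 0.8164.
ζ = δ/√(4π² + δ²) = 0.8164/√(39.48 + 0.667) = 0.8164/6.336 = 0.1289.

0.129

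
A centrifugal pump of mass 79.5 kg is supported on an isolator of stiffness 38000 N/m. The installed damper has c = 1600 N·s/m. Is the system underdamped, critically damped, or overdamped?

c_c = 2√(k·m) = 3476 N·s/m; ζ = c/c_c = 1600/3476 = 0.460.
Since ζ < 1 the system is underdamped.

underdamped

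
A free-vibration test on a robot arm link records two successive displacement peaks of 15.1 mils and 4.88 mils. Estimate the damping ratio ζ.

0.177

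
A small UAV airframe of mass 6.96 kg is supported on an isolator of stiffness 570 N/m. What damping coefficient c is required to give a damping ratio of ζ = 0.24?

c_c = 2√(k·m) = 2√(570.0 × 6.96) = 126.0 N·s/m.
c = ζ·c_c = 0.24 × 126.0 = 30.23 N·s/m.

30.2 N·s/m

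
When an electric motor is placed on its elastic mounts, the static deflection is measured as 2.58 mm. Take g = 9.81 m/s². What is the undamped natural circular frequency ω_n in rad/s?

ω_n = √(g/δ_st) = √(9.81/0.00258) = √3802 = 61.66 rad/s.

61.7 rad/s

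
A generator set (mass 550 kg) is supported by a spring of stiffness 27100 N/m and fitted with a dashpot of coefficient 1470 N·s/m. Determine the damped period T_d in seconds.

ω_n = √(k/m) = √(27100/550) = 7.019 rad/s.
Critical damping c_c = 2√(k·m) = 2√(27100 × 550) = 7721 N·s/m, so ζ = c/c_c = 1470/7721 = 0.1904.
ω_d = ω_n√(1 − ζ²) = 7.019 × √(1 − 0.0362) = 6.891 rad/s.
T_d = 2π/ω_d = 0.9118 s.

0.912 s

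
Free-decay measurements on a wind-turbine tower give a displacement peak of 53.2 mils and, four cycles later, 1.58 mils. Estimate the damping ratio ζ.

0.139

Logarithmic decrement δ = (1/n)·ln(x₀/x_n) = (1/4)·ln(53.2/1.58) = (1/4)·ln(33.67) = 0.8792.
ζ = δ/√(4π² + δ²) = 0.8792/√(39.48 + 0.773) = 0.8792/6.344 = 0.1386.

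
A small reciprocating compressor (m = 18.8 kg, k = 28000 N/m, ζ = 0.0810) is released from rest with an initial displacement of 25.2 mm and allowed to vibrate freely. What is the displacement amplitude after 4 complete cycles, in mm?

Logarithmic decrement δ = 2πζ/√(1 − ζ²) = 2π × 0.08100/√(1 − 0.00656) = 0.5106.
After n cycles, x_n/x₀ = e^(−nδ), so x_4 = 25.2 × e^(−4 × 0.5106) = 25.2 × 0.1297 = 3.269 mm.

3.27 mm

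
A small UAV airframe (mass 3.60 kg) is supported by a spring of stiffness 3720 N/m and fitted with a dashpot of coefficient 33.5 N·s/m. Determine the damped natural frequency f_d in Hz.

ω_n = √(k/m) = √(3720/3.60) = 32.15 rad/s.
Critical damping c_c = 2√(k·m) = 2√(3720 × 3.60) = 231.4 N·s/m, so ζ = c/c_c = 33.5/231.4 = 0.1447.
ω_d = ω_n√(1 − ζ²) = 32.15 × √(1 − 0.0210) = 31.81 rad/s.
f_d = ω_d/(2π) = 5.062 Hz.

5.06 Hz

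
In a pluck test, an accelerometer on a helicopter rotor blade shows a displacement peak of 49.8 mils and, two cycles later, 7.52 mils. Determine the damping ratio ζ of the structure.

Logarithmic decrement δ = (1/n)·ln(x₀/x_n) = (1/2)·ln(49.8/7.52) = (1/2)·ln(6.622) = 0.9452.
ζ = δ/√(4π² + δ²) = 0.9452/√(39.48 + 0.893) = 0.9452/6.354 = 0.1488.

0.149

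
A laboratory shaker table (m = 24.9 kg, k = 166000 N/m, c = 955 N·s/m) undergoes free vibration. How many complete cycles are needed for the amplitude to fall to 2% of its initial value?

ζ = c/(2√(km)) = 955/(2√(166000 × 24.9)) = 955/4066 = 0.2349.
Logarithmic decrement δ = 2πζ/√(1 − ζ²) = 2π × 0.2349/√(1 − 0.0552) = 1.518.
x_n/x₀ = e^(−nδ) ≤ 0.02; take ln: n ≥ ln(1/0.02)/δ = 3.912/1.518 = 2.577.
So 3 complete cycles are required.

3 cycles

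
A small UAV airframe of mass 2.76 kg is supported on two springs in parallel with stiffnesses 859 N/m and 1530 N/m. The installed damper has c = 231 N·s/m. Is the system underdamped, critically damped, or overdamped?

overdamped

Parallel springs add: k_eq = 859 + 1530 = 2389 N/m.
c_c = 2√(k_eq·m) = 162.4 N·s/m; ζ = c/c_c = 231/162.4 = 1.42.
Since ζ > 1 the system is overdamped.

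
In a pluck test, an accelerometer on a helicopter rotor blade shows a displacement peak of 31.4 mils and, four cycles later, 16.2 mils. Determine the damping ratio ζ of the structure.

0.0263

Logarithmic decrement δ = (1/n)·ln(x₀/x_n) = (1/4)·ln(31.4/16.2) = (1/4)·ln(1.938) = 0.1654.
ζ = δ/√(4π² + δ²) = 0.1654/√(39.48 + 0.0274) = 0.1654/6.285 = 0.02632.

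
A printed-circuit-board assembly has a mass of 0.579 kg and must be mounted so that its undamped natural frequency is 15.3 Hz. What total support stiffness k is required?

5350 N/m

ω_n = 2πf_n = 2π × 15.3 = 96.13 rad/s.
k = m·ω_n² = 0.579 × 96.13² = 0.579 × 9242 = 5351 N/m.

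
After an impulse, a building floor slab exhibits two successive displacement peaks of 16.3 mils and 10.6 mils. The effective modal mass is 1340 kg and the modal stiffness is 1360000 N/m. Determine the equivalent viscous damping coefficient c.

5830 N·s/m

Logarithmic decrement δ = (1/n)·ln(x₀/x_n) = (1/1)·ln(16.3/10.6) = (1/1)·ln(1.538) = 0.4303.
ζ = δ/√(4π² + δ²) = 0.4303/√(39.48 + 0.185) = 0.4303/6.298 = 0.06833.
c = ζ · 2√(km) = 0.06833 × 2√(1360000 × 1340) = 0.06833 × 85380 = 5834 N·s/m.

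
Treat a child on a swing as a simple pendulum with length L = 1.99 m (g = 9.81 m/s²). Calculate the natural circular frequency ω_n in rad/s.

For a simple pendulum ω_n = √(g/L) = √(9.81/1.99) = √4.930 = 2.220 rad/s.

2.22 rad/s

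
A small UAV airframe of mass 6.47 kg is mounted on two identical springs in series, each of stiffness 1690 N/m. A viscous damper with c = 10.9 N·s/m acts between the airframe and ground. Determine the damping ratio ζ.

0.0737

Series springs: 1/k_eq = 2/1690, so k_eq = 1690/2 = 845.0 N/m.
ω_n = √(k_eq/m) = √(845.0/6.47) = 11.43 rad/s.
Critical damping c_c = 2√(k_eq·m) = 2√(845.0 × 6.47) = 147.9 N·s/m, so ζ = c/c_c = 10.9/147.9 = 0.07371.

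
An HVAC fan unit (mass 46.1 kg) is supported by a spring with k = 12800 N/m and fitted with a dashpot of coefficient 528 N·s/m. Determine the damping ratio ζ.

0.344

ω_n = √(k/m) = √(12800/46.1) = 16.66 rad/s.
Critical damping c_c = 2√(k·m) = 2√(12800 × 46.1) = 1536 N·s/m, so ζ = c/c_c = 528/1536 = 0.3437.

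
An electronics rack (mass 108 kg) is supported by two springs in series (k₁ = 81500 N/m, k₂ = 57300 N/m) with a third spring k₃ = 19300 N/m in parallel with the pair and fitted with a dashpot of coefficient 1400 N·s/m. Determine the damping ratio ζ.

Series pair: k_s = k₁k₂/(k₁+k₂) = (81500)(57300)/(81500 + 57300) = 33650 N/m. In parallel with k₃: k_eq = 33650 + 19300 = 52950 N/m.
ω_n = √(k_eq/m) = √(52950/108) = 22.14 rad/s.
Critical damping c_c = 2√(k_eq·m) = 2√(52950 × 108) = 4783 N·s/m, so ζ = c/c_c = 1400/4783 = 0.2927.

0.293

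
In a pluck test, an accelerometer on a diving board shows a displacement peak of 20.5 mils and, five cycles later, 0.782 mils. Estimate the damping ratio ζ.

0.103

Logarithmic decrement δ = (1/n)·ln(x₀/x_n) = (1/5)·ln(20.5/0.782) = (1/5)·ln(26.21) = 0.6533.
ζ = δ/√(4π² + δ²) = 0.6533/√(39.48 + 0.427) = 0.6533/6.317 = 0.1034.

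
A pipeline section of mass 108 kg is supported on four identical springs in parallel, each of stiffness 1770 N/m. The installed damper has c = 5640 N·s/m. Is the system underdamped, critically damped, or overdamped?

overdamped

Parallel springs add: k_eq = 4 × 1770 = 7080 N/m.
c_c = 2√(k_eq·m) = 1749 N·s/m; ζ = c/c_c = 5640/1749 = 3.22.
Since ζ > 1 the system is overdamped.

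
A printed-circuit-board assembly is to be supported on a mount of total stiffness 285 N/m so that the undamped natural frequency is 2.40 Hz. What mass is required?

ω_n = 2πf_n = 2π × 2.40 = 15.08 rad/s.
m = k/ω_n² = 285/15.08² = 285/227.4 = 1.253 kg.

1.25 kg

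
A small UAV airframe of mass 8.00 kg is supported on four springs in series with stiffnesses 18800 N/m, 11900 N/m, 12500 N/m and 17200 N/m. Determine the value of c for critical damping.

Series springs: 1/k_eq = 1/18800 + 1/11900 + 1/12500 + 1/17200 = 0.0002754, so k_eq = 3632 N/m.
c_c = 2√(k_eq·m) = 2√(3632 × 8.00) = 2 × 170.4 = 340.9 N·s/m.

341 N·s/m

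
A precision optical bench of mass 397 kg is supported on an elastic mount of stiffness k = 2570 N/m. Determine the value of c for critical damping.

2020 N·s/m

c_c = 2√(k·m) = 2√(2570 × 397) = 2 × 1010 = 2020 N·s/m.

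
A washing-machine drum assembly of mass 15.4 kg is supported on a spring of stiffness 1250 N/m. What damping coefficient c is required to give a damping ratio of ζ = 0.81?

225 N·s/m

c_c = 2√(k·m) = 2√(1250 × 15.4) = 277.5 N·s/m.
c = ζ·c_c = 0.81 × 277.5 = 224.8 N·s/m.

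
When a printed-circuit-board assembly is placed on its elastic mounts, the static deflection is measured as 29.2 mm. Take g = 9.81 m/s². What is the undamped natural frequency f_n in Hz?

2.92 Hz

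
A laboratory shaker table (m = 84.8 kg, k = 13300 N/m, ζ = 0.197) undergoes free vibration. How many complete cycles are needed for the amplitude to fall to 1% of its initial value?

Logarithmic decrement δ = 2πζ/√(1 − ζ²) = 2π × 0.1970/√(1 − 0.0388) = 1.263.
x_n/x₀ = e^(−nδ) ≤ 0.01; take ln: n ≥ ln(1/0.01)/δ = 4.605/1.263 = 3.648.
So 4 complete cycles are required.

4 cycles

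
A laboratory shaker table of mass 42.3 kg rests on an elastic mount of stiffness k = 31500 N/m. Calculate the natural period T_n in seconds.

ω_n = √(k/m) = √(31500/42.3) = √744.7 = 27.29 rad/s.
T_n = 2π/ω_n = 6.283/27.29 = 0.2302 s.

0.230 s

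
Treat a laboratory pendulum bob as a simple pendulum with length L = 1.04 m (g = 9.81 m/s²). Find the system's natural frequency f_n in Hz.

0.489 Hz

For a simple pendulum ω_n = √(g/L) = √(9.81/1.04) = √9.433 = 3.071 rad/s.
f_n = ω_n/(2π) = 3.071/6.283 = 0.4888 Hz.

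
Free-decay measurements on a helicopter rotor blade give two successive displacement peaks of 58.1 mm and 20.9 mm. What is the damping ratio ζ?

Logarithmic decrement δ = (1/n)·ln(x₀/x_n) = (1/1)·ln(58.1/20.9) = (1/1)·ln(2.780) = 1.022.
ζ = δ/√(4π² + δ²) = 1.022/√(39.48 + 1.05) = 1.022/6.366 = 0.1606.

0.161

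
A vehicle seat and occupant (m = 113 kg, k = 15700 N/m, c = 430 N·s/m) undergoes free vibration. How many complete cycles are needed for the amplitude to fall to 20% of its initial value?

2 cycles

ζ = c/(2√(km)) = 430/(2√(15700 × 113)) = 430/2664 = 0.1614.
Logarithmic decrement δ = 2πζ/√(1 − ζ²) = 2π × 0.1614/√(1 − 0.0261) = 1.028.
x_n/x₀ = e^(−nδ) ≤ 0.2; take ln: n ≥ ln(1/0.2)/δ = 1.609/1.028 = 1.566.
So 2 complete cycles are required.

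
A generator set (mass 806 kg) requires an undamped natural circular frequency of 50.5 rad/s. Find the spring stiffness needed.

2060000 N/m

k = m·ω_n² = 806 × 50.50² = 806 × 2550 = 2056000 N/m.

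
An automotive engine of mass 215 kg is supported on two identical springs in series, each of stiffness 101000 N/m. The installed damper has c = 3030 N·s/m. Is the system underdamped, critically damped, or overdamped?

underdamped

Series springs: 1/k_eq = 2/101000, so k_eq = 101000/2 = 50500 N/m.
c_c = 2√(k_eq·m) = 6590 N·s/m; ζ = c/c_c = 3030/6590 = 0.460.
Since ζ < 1 the system is underdamped.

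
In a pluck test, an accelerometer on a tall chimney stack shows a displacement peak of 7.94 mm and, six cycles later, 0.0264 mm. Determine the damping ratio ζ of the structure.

0.150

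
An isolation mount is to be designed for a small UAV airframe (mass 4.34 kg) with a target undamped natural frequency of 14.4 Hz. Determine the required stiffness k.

ω_n = 2πf_n = 2π × 14.4 = 90.48 rad/s.
k = m·ω_n² = 4.34 × 90.48² = 4.34 × 8186 = 35530 N/m.

35500 N/m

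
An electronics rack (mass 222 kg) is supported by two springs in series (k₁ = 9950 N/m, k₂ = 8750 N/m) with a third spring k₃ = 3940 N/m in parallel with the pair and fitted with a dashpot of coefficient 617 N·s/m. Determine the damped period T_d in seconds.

Series pair: k_s = k₁k₂/(k₁+k₂) = (9950)(8750)/(9950 + 8750) = 4656 N/m. In parallel with k₃: k_eq = 4656 + 3940 = 8596 N/m.
ω_n = √(k_eq/m) = √(8596/222) = 6.223 rad/s.
Critical damping c_c = 2√(k_eq·m) = 2√(8596 × 222) = 2763 N·s/m, so ζ = c/c_c = 617/2763 = 0.2233.
ω_d = ω_n√(1 − ζ²) = 6.223 × √(1 − 0.0499) = 6.065 rad/s.
T_d = 2π/ω_d = 1.036 s.

1.04 s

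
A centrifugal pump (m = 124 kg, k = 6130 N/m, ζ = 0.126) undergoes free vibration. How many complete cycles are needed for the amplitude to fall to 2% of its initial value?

5 cycles

Logarithmic decrement δ = 2πζ/√(1 − ζ²) = 2π × 0.1260/√(1 − 0.0159) = 0.7980.
x_n/x₀ = e^(−nδ) ≤ 0.02; take ln: n ≥ ln(1/0.02)/δ = 3.912/0.7980 = 4.902.
So 5 complete cycles are required.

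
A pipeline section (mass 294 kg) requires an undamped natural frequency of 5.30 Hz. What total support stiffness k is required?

326000 N/m

ω_n = 2πf_n = 2π × 5.30 = 33.30 rad/s.
k = m·ω_n² = 294 × 33.30² = 294 × 1109 = 326000 N/m.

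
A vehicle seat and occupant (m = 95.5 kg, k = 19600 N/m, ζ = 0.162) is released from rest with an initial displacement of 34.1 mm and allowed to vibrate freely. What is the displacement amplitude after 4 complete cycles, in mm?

0.551 mm

Logarithmic decrement δ = 2πζ/√(1 − ζ²) = 2π × 0.1620/√(1 − 0.0262) = 1.032.
After n cycles, x_n/x₀ = e^(−nδ), so x_4 = 34.1 × e^(−4 × 1.032) = 34.1 × 0.01615 = 0.5506 mm.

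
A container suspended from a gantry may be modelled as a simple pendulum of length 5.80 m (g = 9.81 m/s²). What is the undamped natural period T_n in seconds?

For a simple pendulum ω_n = √(g/L) = √(9.81/5.80) = √1.691 = 1.301 rad/s.
T_n = 2π/ω_n = 6.283/1.301 = 4.831 s.

4.83 s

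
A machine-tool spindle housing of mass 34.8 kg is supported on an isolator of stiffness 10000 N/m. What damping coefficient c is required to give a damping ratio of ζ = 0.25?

295 N·s/m

c_c = 2√(k·m) = 2√(10000 × 34.8) = 1180 N·s/m.
c = ζ·c_c = 0.25 × 1180 = 295.0 N·s/m.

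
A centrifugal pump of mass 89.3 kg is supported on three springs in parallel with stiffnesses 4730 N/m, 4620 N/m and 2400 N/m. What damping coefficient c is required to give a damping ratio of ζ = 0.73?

Parallel springs add: k_eq = 4730 + 4620 + 2400 = 11750 N/m.
c_c = 2√(k_eq·m) = 2√(11750 × 89.3) = 2049 N·s/m.
c = ζ·c_c = 0.73 × 2049 = 1496 N·s/m.

1500 N·s/m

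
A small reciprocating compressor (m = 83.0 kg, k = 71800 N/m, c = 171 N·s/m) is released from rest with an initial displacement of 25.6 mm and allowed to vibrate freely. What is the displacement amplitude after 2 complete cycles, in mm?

16.5 mm

ζ = c/(2√(km)) = 171/(2√(71800 × 83.0)) = 171/4882 = 0.03502.
Logarithmic decrement δ = 2πζ/√(1 − ζ²) = 2π × 0.03502/√(1 − 0.00123) = 0.2202.
After n cycles, x_n/x₀ = e^(−nδ), so x_2 = 25.6 × e^(−2 × 0.2202) = 25.6 × 0.6438 = 16.48 mm.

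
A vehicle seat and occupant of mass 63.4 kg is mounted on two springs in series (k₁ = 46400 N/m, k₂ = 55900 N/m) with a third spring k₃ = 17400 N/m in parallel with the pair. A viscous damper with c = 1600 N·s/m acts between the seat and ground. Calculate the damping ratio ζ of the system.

Series pair: k_s = k₁k₂/(k₁+k₂) = (46400)(55900)/(46400 + 55900) = 25350 N/m. In parallel with k₃: k_eq = 25350 + 17400 = 42750 N/m.
ω_n = √(k_eq/m) = √(42750/63.4) = 25.97 rad/s.
Critical damping c_c = 2√(k_eq·m) = 2√(42750 × 63.4) = 3293 N·s/m, so ζ = c/c_c = 1600/3293 = 0.4859.

0.486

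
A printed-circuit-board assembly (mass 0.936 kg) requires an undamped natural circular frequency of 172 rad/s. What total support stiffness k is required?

k = m·ω_n² = 0.936 × 172.0² = 0.936 × 29580 = 27690 N/m.

27700 N/m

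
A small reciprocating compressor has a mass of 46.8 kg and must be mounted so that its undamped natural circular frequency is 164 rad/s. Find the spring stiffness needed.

k = m·ω_n² = 46.8 × 164.0² = 46.8 × 26900 = 1259000 N/m.

1260000 N/m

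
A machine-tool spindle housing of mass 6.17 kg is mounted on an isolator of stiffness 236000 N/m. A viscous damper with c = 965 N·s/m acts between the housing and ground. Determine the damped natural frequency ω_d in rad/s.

ω_n = √(k/m) = √(236000/6.17) = 195.6 rad/s.
Critical damping c_c = 2√(k·m) = 2√(236000 × 6.17) = 2413 N·s/m, so ζ = c/c_c = 965/2413 = 0.3999.
ω_d = ω_n√(1 − ζ²) = 195.6 × √(1 − 0.160) = 179.3 rad/s.

179 rad/s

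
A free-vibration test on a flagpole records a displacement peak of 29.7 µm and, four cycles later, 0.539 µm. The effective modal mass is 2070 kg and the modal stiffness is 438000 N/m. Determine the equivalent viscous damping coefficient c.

Logarithmic decrement δ = (1/n)·ln(x₀/x_n) = (1/4)·ln(29.7/0.539) = (1/4)·ln(55.10) = 1.002.
ζ = δ/√(4π² + δ²) = 1.002/√(39.48 + 1.00) = 1.002/6.363 = 0.1575.
c = ζ · 2√(km) = 0.1575 × 2√(438000 × 2070) = 0.1575 × 60220 = 9487 N·s/m.

9490 N·s/m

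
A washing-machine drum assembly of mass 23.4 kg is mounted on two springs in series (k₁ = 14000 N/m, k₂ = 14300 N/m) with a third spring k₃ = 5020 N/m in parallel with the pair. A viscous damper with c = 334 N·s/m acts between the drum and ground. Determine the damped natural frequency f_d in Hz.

Series pair: k_s = k₁k₂/(k₁+k₂) = (14000)(14300)/(14000 + 14300) = 7074 N/m. In parallel with k₃: k_eq = 7074 + 5020 = 12090 N/m.
ω_n = √(k_eq/m) = √(12090/23.4) = 22.73 rad/s.
Critical damping c_c = 2√(k_eq·m) = 2√(12090 × 23.4) = 1064 N·s/m, so ζ = c/c_c = 334/1064 = 0.3139.
ω_d = ω_n√(1 − ζ²) = 22.73 × √(1 − 0.0985) = 21.59 rad/s.
f_d = ω_d/(2π) = 3.435 Hz.

3.44 Hz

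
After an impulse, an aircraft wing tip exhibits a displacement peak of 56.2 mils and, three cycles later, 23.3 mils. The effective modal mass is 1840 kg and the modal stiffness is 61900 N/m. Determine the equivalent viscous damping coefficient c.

996 N·s/m

Logarithmic decrement δ = (1/n)·ln(x₀/x_n) = (1/3)·ln(56.2/23.3) = (1/3)·ln(2.412) = 0.2935.
ζ = δ/√(4π² + δ²) = 0.2935/√(39.48 + 0.0861) = 0.2935/6.290 = 0.04666.
c = ζ · 2√(km) = 0.04666 × 2√(61900 × 1840) = 0.04666 × 21340 = 995.9 N·s/m.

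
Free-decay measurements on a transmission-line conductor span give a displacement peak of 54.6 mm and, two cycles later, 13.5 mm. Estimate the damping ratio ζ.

0.111

Logarithmic decrement δ = (1/n)·ln(x₀/x_n) = (1/2)·ln(54.6/13.5) = (1/2)·ln(4.044) = 0.6987.
ζ = δ/√(4π² + δ²) = 0.6987/√(39.48 + 0.488) = 0.6987/6.322 = 0.1105.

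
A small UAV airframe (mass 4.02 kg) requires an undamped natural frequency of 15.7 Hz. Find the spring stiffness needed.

ω_n = 2πf_n = 2π × 15.7 = 98.65 rad/s.
k = m·ω_n² = 4.02 × 98.65² = 4.02 × 9731 = 39120 N/m.

39100 N/m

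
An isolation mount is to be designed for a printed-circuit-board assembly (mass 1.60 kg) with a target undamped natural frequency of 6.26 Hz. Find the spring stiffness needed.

2480 N/m

ω_n = 2πf_n = 2π × 6.26 = 39.33 rad/s.
k = m·ω_n² = 1.60 × 39.33² = 1.60 × 1547 = 2475 N/m.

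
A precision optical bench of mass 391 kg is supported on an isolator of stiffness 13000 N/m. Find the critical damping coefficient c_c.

4510 N·s/m

c_c = 2√(k·m) = 2√(13000 × 391) = 2 × 2255 = 4509 N·s/m.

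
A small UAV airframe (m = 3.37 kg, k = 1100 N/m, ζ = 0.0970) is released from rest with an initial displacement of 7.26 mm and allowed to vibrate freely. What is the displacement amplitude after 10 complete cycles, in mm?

0.0159 mm

Logarithmic decrement δ = 2πζ/√(1 − ζ²) = 2π × 0.09700/√(1 − 0.00941) = 0.6124.
After n cycles, x_n/x₀ = e^(−nδ), so x_10 = 7.26 × e^(−10 × 0.6124) = 7.26 × 0.002191 = 0.01590 mm.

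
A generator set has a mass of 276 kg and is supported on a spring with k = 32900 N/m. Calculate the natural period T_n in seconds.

0.575 s

ω_n = √(k/m) = √(32900/276) = √119.2 = 10.92 rad/s.
T_n = 2π/ω_n = 6.283/10.92 = 0.5755 s.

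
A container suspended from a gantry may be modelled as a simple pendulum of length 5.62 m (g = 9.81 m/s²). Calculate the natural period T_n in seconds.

4.76 s

For a simple pendulum ω_n = √(g/L) = √(9.81/5.62) = √1.746 = 1.321 rad/s.
T_n = 2π/ω_n = 6.283/1.321 = 4.756 s.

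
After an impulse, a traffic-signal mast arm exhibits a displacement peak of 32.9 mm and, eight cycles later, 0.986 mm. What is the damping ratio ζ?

0.0696

Logarithmic decrement δ = (1/n)·ln(x₀/x_n) = (1/8)·ln(32.9/0.986) = (1/8)·ln(33.37) = 0.4384.
ζ = δ/√(4π² + δ²) = 0.4384/√(39.48 + 0.192) = 0.4384/6.298 = 0.06961.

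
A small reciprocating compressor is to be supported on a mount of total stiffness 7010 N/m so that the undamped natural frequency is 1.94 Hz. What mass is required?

47.2 kg

ω_n = 2πf_n = 2π × 1.94 = 12.19 rad/s.
m = k/ω_n² = 7010/12.19² = 7010/148.6 = 47.18 kg.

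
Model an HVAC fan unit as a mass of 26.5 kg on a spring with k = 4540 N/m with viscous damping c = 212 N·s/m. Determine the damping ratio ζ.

ω_n = √(k/m) = √(4540/26.5) = 13.09 rad/s.
Critical damping c_c = 2√(k·m) = 2√(4540 × 26.5) = 693.7 N·s/m, so ζ = c/c_c = 212/693.7 = 0.3056.

0.306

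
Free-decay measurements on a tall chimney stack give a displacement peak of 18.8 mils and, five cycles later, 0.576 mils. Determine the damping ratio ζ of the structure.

Logarithmic decrement δ = (1/n)·ln(x₀/x_n) = (1/5)·ln(18.8/0.576) = (1/5)·ln(32.64) = 0.6971.
ζ = δ/√(4π² + δ²) = 0.6971/√(39.48 + 0.486) = 0.6971/6.322 = 0.1103.

0.110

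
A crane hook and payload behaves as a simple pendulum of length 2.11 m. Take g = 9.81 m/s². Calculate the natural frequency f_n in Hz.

For a simple pendulum ω_n = √(g/L) = √(9.81/2.11) = √4.649 = 2.156 rad/s.
f_n = ω_n/(2π) = 2.156/6.283 = 0.3432 Hz.

0.343 Hz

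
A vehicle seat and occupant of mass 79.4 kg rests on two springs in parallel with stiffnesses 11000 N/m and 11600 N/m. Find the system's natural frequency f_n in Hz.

2.69 Hz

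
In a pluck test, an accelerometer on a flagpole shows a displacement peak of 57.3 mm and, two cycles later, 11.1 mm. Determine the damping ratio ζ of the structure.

0.130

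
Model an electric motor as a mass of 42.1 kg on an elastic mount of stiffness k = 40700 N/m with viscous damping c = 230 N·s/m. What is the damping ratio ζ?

0.0879

ω_n = √(k/m) = √(40700/42.1) = 31.09 rad/s.
Critical damping c_c = 2√(k·m) = 2√(40700 × 42.1) = 2618 N·s/m, so ζ = c/c_c = 230/2618 = 0.08785.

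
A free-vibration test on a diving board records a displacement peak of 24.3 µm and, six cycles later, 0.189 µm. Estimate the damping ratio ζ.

0.128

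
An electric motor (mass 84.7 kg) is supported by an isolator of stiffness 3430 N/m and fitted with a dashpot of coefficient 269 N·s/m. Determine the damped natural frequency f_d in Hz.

ω_n = √(k/m) = √(3430/84.7) = 6.364 rad/s.
Critical damping c_c = 2√(k·m) = 2√(3430 × 84.7) = 1078 N·s/m, so ζ = c/c_c = 269/1078 = 0.2495.
ω_d = ω_n√(1 − ζ²) = 6.364 × √(1 − 0.0623) = 6.162 rad/s.
f_d = ω_d/(2π) = 0.9808 Hz.

0.981 Hz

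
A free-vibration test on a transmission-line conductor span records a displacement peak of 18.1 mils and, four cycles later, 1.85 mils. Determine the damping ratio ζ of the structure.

Logarithmic decrement δ = (1/n)·ln(x₀/x_n) = (1/4)·ln(18.1/1.85) = (1/4)·ln(9.784) = 0.5702.
ζ = δ/√(4π² + δ²) = 0.5702/√(39.48 + 0.325) = 0.5702/6.309 = 0.09038.

0.0904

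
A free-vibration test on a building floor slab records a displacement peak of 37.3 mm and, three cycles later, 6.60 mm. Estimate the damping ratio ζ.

0.0915

Logarithmic decrement δ = (1/n)·ln(x₀/x_n) = (1/3)·ln(37.3/6.60) = (1/3)·ln(5.652) = 0.5773.
ζ = δ/√(4π² + δ²) = 0.5773/√(39.48 + 0.333) = 0.5773/6.310 = 0.09150.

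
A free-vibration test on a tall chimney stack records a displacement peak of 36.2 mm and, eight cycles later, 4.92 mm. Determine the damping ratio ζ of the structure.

Logarithmic decrement δ = (1/n)·ln(x₀/x_n) = (1/8)·ln(36.2/4.92) = (1/8)·ln(7.358) = 0.2495.
ζ = δ/√(4π² + δ²) = 0.2495/√(39.48 + 0.0622) = 0.2495/6.288 = 0.03967.

0.0397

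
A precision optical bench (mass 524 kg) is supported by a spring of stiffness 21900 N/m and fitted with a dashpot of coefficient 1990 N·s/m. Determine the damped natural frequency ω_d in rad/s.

ω_n = √(k/m) = √(21900/524) = 6.465 rad/s.
Critical damping c_c = 2√(k·m) = 2√(21900 × 524) = 6775 N·s/m, so ζ = c/c_c = 1990/6775 = 0.2937.
ω_d = ω_n√(1 − ζ²) = 6.465 × √(1 − 0.0863) = 6.180 rad/s.

6.18 rad/s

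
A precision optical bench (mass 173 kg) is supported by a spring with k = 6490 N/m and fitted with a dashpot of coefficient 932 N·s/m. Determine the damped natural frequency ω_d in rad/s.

ω_n = √(k/m) = √(6490/173) = 6.125 rad/s.
Critical damping c_c = 2√(k·m) = 2√(6490 × 173) = 2119 N·s/m, so ζ = c/c_c = 932/2119 = 0.4398.
ω_d = ω_n√(1 − ζ²) = 6.125 × √(1 − 0.193) = 5.501 rad/s.

5.50 rad/s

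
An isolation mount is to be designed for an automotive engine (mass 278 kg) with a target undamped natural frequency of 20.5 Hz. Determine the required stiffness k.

4610000 N/m

ω_n = 2πf_n = 2π × 20.5 = 128.8 rad/s.
k = m·ω_n² = 278 × 128.8² = 278 × 16590 = 4612000 N/m.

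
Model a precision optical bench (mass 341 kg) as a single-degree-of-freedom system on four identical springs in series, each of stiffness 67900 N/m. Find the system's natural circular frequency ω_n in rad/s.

Series springs: 1/k_eq = 4/67900, so k_eq = 67900/4 = 16980 N/m.
ω_n = √(k_eq/m) = √(16980/341) = √49.78 = 7.055 rad/s.

7.06 rad/s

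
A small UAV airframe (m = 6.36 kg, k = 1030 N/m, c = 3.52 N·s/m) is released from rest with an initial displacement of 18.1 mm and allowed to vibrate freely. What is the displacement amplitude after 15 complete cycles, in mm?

ζ = c/(2√(km)) = 3.52/(2√(1030 × 6.36)) = 3.52/161.9 = 0.02175.
Logarithmic decrement δ = 2πζ/√(1 − ζ²) = 2π × 0.02175/√(1 − 0.000473) = 0.1367.
After n cycles, x_n/x₀ = e^(−nδ), so x_15 = 18.1 × e^(−15 × 0.1367) = 18.1 × 0.1287 = 2.330 mm.

2.33 mm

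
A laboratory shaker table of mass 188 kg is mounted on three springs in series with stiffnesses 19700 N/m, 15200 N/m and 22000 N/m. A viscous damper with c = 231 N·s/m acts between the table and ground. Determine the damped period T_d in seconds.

1.10 s

Series springs: 1/k_eq = 1/19700 + 1/15200 + 1/22000 = 0.0001620, so k_eq = 6173 N/m.
ω_n = √(k_eq/m) = √(6173/188) = 5.730 rad/s.
Critical damping c_c = 2√(k_eq·m) = 2√(6173 × 188) = 2154 N·s/m, so ζ = c/c_c = 231/2154 = 0.1072.
ω_d = ω_n√(1 − ζ²) = 5.730 × √(1 − 0.0115) = 5.697 rad/s.
T_d = 2π/ω_d = 1.103 s.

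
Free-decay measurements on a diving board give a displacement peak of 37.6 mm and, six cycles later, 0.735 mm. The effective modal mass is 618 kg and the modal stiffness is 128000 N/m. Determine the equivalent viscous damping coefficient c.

1850 N·s/m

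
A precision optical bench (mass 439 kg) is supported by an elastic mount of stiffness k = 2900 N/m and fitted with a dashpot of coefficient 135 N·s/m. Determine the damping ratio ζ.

ω_n = √(k/m) = √(2900/439) = 2.570 rad/s.
Critical damping c_c = 2√(k·m) = 2√(2900 × 439) = 2257 N·s/m, so ζ = c/c_c = 135/2257 = 0.05982.

0.0598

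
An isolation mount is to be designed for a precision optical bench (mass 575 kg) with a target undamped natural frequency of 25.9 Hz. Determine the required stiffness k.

15200000 N/m

ω_n = 2πf_n = 2π × 25.9 = 162.7 rad/s.
k = m·ω_n² = 575 × 162.7² = 575 × 26480 = 15230000 N/m.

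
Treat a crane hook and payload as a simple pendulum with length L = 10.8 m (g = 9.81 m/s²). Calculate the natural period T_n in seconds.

6.59 s

For a simple pendulum ω_n = √(g/L) = √(9.81/10.8) = √0.9083 = 0.9531 rad/s.
T_n = 2π/ω_n = 6.283/0.9531 = 6.593 s.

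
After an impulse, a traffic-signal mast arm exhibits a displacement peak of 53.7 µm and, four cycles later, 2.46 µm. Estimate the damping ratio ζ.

0.122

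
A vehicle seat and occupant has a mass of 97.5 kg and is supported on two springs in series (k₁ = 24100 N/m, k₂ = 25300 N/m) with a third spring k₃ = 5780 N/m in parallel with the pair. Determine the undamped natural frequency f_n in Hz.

Series pair: k_s = k₁k₂/(k₁+k₂) = (24100)(25300)/(24100 + 25300) = 12340 N/m. In parallel with k₃: k_eq = 12340 + 5780 = 18120 N/m.
ω_n = √(k_eq/m) = √(18120/97.5) = √185.9 = 13.63 rad/s.
f_n = ω_n/(2π) = 13.63/6.283 = 2.170 Hz.

2.17 Hz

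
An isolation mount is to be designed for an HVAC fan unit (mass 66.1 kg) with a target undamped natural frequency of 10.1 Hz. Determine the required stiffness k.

ω_n = 2πf_n = 2π × 10.1 = 63.46 rad/s.
k = m·ω_n² = 66.1 × 63.46² = 66.1 × 4027 = 266200 N/m.

266000 N/m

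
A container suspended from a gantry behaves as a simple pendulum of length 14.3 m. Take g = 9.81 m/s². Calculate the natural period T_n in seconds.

For a simple pendulum ω_n = √(g/L) = √(9.81/14.3) = √0.6860 = 0.8283 rad/s.
T_n = 2π/ω_n = 6.283/0.8283 = 7.586 s.

7.59 s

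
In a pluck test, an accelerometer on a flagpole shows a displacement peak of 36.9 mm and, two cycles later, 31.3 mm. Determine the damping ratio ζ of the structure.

0.0131

Logarithmic decrement δ = (1/n)·ln(x₀/x_n) = (1/2)·ln(36.9/31.3) = (1/2)·ln(1.179) = 0.08230.
ζ = δ/√(4π² + δ²) = 0.08230/√(39.48 + 0.00677) = 0.08230/6.284 = 0.01310.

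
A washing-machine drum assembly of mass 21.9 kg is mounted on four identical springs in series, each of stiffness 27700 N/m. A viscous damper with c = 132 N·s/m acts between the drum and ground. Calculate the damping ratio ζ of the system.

0.169

Series springs: 1/k_eq = 4/27700, so k_eq = 27700/4 = 6925 N/m.
ω_n = √(k_eq/m) = √(6925/21.9) = 17.78 rad/s.
Critical damping c_c = 2√(k_eq·m) = 2√(6925 × 21.9) = 778.9 N·s/m, so ζ = c/c_c = 132/778.9 = 0.1695.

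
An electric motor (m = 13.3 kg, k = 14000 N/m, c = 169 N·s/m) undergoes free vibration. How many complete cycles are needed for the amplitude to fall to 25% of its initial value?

ζ = c/(2√(km)) = 169/(2√(14000 × 13.3)) = 169/863.0 = 0.1958.
Logarithmic decrement δ = 2πζ/√(1 − ζ²) = 2π × 0.1958/√(1 − 0.0383) = 1.255.
x_n/x₀ = e^(−nδ) ≤ 0.25; take ln: n ≥ ln(1/0.25)/δ = 1.386/1.255 = 1.105.
So 2 complete cycles are required.

2 cycles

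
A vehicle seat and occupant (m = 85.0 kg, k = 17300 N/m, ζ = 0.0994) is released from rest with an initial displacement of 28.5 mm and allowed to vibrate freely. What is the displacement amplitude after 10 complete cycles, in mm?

0.0536 mm

Logarithmic decrement δ = 2πζ/√(1 − ζ²) = 2π × 0.09940/√(1 − 0.00988) = 0.6277.
After n cycles, x_n/x₀ = e^(−nδ), so x_10 = 28.5 × e^(−10 × 0.6277) = 28.5 × 0.001880 = 0.05358 mm.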